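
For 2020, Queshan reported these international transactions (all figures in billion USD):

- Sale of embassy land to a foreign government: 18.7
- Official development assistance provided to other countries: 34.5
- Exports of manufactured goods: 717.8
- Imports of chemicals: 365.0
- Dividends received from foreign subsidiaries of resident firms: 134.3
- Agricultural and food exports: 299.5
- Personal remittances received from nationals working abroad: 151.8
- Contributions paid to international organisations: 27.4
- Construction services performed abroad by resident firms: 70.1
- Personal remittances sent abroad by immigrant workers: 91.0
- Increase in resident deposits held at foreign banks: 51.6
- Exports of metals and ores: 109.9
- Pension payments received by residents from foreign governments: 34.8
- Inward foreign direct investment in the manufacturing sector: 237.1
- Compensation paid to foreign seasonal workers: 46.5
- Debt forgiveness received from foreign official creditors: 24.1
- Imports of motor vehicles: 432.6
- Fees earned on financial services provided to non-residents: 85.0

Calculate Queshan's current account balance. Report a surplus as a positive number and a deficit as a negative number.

606.2

Goods: 717.8 + 299.5 + 109.9 - 365.0 - 432.6 = 329.6
Services: 70.1 + 85.0 = 155.1
Primary income: -46.5 + 134.3 = 87.8
Secondary income: -91.0 + 151.8 - 27.4 + 34.8 - 34.5 = 33.7
Current account = 329.6 + 155.1 + 87.8 + 33.7 = 606.2
(Excluded from the current account — capital account: sale of embassy land to a foreign government 18.7, debt forgiveness received from foreign official creditors 24.1; financial account: increase in resident deposits held at foreign banks 51.6, inward foreign direct investment in the manufacturing sector 237.1.)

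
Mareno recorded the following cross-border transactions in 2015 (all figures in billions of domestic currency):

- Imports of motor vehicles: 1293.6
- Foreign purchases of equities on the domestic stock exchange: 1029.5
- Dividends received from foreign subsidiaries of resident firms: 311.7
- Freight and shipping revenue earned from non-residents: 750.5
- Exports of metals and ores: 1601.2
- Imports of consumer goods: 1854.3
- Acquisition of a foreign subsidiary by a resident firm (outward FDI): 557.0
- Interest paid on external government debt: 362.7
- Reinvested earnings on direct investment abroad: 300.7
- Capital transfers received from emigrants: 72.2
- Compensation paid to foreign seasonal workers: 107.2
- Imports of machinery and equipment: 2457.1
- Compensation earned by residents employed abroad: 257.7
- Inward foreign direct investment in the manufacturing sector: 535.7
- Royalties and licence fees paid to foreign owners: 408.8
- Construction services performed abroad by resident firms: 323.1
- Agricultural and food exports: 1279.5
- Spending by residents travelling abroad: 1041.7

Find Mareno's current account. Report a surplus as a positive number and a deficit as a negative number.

-2701.0

Goods: 1279.5 - 2457.1 + 1601.2 - 1854.3 - 1293.6 = -2724.3
Services: 323.1 + 750.5 - 408.8 - 1041.7 = -376.9
Primary income: -362.7 - 107.2 + 257.7 + 311.7 + 300.7 = 400.2
Current account = (-2724.3) + (-376.9) + 400.2 = -2701.0
(Excluded from the current account — financial account: foreign purchases of equities on the domestic stock exchange 1029.5, acquisition of a foreign subsidiary by a resident firm (outward FDI) 557.0, inward foreign direct investment in the manufacturing sector 535.7; capital account: capital transfers received from emigrants 72.2.)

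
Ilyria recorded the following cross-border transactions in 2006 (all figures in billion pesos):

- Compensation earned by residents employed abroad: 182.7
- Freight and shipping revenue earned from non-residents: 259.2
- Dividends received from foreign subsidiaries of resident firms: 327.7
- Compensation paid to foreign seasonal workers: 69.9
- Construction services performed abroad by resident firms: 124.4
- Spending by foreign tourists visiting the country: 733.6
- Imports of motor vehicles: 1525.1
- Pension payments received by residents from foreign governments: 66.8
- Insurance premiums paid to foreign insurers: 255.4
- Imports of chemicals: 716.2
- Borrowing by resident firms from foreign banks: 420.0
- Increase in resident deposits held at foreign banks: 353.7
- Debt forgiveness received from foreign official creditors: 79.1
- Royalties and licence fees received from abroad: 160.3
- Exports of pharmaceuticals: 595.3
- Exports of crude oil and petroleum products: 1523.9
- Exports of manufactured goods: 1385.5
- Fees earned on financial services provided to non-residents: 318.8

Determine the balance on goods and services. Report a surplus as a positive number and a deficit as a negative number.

Goods: 1385.5 + 1523.9 - 716.2 - 1525.1 + 595.3 = 1263.4
Services: -255.4 + 124.4 + 259.2 + 160.3 + 733.6 + 318.8 = 1340.9
Trade balance = 1263.4 + 1340.9 = 2604.3
(Excluded from the trade balance — primary income: compensation earned by residents employed abroad 182.7, dividends received from foreign subsidiaries of resident firms 327.7, compensation paid to foreign seasonal workers 69.9; secondary income: pension payments received by residents from foreign governments 66.8; financial account: borrowing by resident firms from foreign banks 420.0, increase in resident deposits held at foreign banks 353.7; capital account: debt forgiveness received from foreign official creditors 79.1.)

2604.3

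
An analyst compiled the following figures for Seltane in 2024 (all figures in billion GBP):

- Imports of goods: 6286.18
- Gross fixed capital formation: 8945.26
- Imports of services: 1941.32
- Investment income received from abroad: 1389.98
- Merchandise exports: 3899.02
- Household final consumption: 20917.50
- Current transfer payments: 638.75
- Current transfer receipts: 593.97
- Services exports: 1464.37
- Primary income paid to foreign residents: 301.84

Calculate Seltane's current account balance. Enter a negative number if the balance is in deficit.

Goods balance = 3899.02 - 6286.18 = -2387.16
Services balance = 1464.37 - 1941.32 = -476.95
Trade balance (goods + services) = -2387.16 + (-476.95) = -2864.11
Net primary income = 1389.98 - 301.84 = 1088.14
Net secondary income = 593.97 - 638.75 = -44.78
Current account = -2864.11 + 1088.14 + (-44.78) = -1820.75

-1820.75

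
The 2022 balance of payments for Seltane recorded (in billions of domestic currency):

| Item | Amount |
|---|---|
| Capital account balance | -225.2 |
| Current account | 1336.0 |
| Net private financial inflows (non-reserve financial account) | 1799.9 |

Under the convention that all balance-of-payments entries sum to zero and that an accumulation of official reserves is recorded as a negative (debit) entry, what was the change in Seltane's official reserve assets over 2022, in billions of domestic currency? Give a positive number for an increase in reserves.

2910.7

Official reserve transactions balance = -(1336.0 + (-225.2) + 1799.9) = -2910.7
An accumulation of reserves is recorded as a debit (negative entry), so the change in the stock of reserves is the negative of that balance.
Change in official reserves = -(-2910.7) = 2910.7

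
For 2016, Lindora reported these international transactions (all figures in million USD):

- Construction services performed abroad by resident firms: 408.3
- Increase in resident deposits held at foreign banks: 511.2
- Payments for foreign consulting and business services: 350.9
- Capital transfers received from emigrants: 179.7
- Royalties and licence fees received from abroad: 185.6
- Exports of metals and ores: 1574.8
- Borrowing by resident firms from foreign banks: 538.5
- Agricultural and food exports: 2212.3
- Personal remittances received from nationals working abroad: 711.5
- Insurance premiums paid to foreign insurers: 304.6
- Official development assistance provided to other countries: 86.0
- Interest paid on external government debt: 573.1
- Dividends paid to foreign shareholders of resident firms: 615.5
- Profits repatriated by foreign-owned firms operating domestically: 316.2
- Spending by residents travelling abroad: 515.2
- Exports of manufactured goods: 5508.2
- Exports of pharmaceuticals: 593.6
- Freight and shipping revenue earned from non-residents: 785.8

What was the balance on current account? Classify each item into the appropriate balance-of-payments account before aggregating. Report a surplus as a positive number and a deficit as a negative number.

Goods: 5508.2 + 593.6 + 2212.3 + 1574.8 = 9888.9
Services: 185.6 - 304.6 + 408.3 + 785.8 - 350.9 - 515.2 = 209.0
Primary income: -615.5 - 573.1 - 316.2 = -1504.8
Secondary income: -86.0 + 711.5 = 625.5
Current account = 9888.9 + 209.0 + (-1504.8) + 625.5 = 9218.6
(Excluded from the current account — financial account: increase in resident deposits held at foreign banks 511.2, borrowing by resident firms from foreign banks 538.5; capital account: capital transfers received from emigrants 179.7.)

9218.6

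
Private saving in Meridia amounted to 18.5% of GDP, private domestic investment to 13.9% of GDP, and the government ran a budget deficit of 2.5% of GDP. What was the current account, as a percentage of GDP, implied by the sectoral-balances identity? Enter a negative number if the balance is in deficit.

By the sectoral-balances identity, CA = (S_private - I) + (T - G).
Private balance = 18.5 - 13.9 = 4.6
Government balance (T - G) = -2.5
CA = 4.6 + (-2.5) = 2.1

2.1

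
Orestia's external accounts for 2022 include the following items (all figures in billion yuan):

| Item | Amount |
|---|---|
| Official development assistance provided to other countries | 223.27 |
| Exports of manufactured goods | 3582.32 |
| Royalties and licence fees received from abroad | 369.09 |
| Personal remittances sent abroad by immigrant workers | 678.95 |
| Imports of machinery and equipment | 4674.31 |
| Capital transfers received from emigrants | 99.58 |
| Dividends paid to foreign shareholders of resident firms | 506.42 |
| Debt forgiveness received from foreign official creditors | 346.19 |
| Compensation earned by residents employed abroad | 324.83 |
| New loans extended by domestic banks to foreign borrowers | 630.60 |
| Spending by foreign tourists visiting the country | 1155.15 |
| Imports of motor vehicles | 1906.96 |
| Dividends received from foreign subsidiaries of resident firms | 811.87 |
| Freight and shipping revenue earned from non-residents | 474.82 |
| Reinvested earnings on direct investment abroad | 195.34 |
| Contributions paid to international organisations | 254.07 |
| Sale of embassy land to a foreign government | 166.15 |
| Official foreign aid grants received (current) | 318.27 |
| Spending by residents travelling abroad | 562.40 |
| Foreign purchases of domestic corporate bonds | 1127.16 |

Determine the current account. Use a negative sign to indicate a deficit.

-1574.69

Goods: -1906.96 + 3582.32 - 4674.31 = -2998.95
Services: 474.82 + 369.09 + 1155.15 - 562.40 = 1436.66
Primary income: 811.87 + 324.83 + 195.34 - 506.42 = 825.62
Secondary income: -678.95 + 318.27 - 254.07 - 223.27 = -838.02
Current account = (-2998.95) + 1436.66 + 825.62 + (-838.02) = -1574.69
(Excluded from the current account — capital account: capital transfers received from emigrants 99.58, debt forgiveness received from foreign official creditors 346.19, sale of embassy land to a foreign government 166.15; financial account: new loans extended by domestic banks to foreign borrowers 630.60, foreign purchases of domestic corporate bonds 1127.16.)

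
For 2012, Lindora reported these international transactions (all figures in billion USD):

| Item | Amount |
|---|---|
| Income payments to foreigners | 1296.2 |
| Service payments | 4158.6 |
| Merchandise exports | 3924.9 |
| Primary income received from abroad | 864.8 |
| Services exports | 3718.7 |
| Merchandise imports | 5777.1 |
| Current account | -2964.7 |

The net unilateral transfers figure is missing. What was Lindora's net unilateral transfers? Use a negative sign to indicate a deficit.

-241.2

Current account = goods balance + services balance + net primary income + net secondary income
Sum of the known components = -2723.5
Net unilateral transfers = CA - (known components) = -2964.7 - (-2723.5) = -241.2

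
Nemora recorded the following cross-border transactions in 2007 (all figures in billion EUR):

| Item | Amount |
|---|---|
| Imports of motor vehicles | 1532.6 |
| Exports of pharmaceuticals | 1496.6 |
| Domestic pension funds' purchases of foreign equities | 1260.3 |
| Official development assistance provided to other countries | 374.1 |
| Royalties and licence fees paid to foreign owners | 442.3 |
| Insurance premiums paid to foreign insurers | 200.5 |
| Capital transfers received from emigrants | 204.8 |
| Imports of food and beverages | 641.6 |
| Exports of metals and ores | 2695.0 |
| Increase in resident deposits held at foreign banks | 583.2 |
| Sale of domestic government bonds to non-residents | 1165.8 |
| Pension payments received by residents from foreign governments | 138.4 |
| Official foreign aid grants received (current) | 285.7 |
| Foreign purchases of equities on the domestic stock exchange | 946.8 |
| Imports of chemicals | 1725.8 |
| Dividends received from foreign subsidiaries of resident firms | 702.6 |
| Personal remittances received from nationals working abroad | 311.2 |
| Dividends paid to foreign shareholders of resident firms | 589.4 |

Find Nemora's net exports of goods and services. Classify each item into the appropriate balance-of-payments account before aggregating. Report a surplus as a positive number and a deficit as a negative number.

-351.2

Goods: 2695.0 - 641.6 + 1496.6 - 1532.6 - 1725.8 = 291.6
Services: -442.3 - 200.5 = -642.8
Trade balance = 291.6 + (-642.8) = -351.2
(Excluded from the trade balance — financial account: domestic pension funds' purchases of foreign equities 1260.3, increase in resident deposits held at foreign banks 583.2, sale of domestic government bonds to non-residents 1165.8, foreign purchases of equities on the domestic stock exchange 946.8; secondary income: official development assistance provided to other countries 374.1, pension payments received by residents from foreign governments 138.4, official foreign aid grants received (current) 285.7, personal remittances received from nationals working abroad 311.2; capital account: capital transfers received from emigrants 204.8; primary income: dividends received from foreign subsidiaries of resident firms 702.6, dividends paid to foreign shareholders of resident firms 589.4.)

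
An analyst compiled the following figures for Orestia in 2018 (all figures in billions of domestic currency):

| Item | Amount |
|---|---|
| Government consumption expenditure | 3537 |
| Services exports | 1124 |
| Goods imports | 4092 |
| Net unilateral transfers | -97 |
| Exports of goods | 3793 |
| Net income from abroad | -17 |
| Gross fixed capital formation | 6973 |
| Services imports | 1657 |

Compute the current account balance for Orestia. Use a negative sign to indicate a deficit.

Goods balance = 3793 - 4092 = -299
Services balance = 1124 - 1657 = -533
Trade balance (goods + services) = -299 + (-533) = -832
Net primary income = -17
Net secondary income = -97
Current account = -832 + (-17) + (-97) = -946

-946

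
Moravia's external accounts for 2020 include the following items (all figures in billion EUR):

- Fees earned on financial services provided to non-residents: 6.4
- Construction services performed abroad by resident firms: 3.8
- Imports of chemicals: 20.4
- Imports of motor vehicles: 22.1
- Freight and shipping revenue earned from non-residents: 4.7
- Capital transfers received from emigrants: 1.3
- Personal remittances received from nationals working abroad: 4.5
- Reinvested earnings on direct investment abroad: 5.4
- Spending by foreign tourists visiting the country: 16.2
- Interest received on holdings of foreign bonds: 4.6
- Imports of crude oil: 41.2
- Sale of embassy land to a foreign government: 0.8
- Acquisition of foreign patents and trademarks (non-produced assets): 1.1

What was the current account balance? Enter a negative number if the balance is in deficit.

Goods: -41.2 - 20.4 - 22.1 = -83.7
Services: 4.7 + 3.8 + 6.4 + 16.2 = 31.1
Primary income: 4.6 + 5.4 = 10.0
Secondary income: 4.5
Current account = (-83.7) + 31.1 + 10.0 + 4.5 = -38.1
(Excluded from the current account — capital account: capital transfers received from emigrants 1.3, sale of embassy land to a foreign government 0.8, acquisition of foreign patents and trademarks (non-produced assets) 1.1.)

-38.1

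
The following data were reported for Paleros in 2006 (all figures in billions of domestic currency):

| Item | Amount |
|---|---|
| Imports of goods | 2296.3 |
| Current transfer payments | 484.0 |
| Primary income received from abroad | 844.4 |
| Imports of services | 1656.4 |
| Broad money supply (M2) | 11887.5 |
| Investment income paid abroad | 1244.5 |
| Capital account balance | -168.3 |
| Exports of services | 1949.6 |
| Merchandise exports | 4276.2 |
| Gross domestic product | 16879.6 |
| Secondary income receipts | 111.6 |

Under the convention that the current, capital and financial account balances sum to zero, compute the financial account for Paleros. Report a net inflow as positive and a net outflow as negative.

-1332.3

Goods balance = 4276.2 - 2296.3 = 1979.9
Services balance = 1949.6 - 1656.4 = 293.2
Trade balance (goods + services) = 1979.9 + 293.2 = 2273.1
Net primary income = 844.4 - 1244.5 = -400.1
Net secondary income = 111.6 - 484.0 = -372.4
Current account = 2273.1 + (-400.1) + (-372.4) = 1500.6
Financial account = -(1500.6 + (-168.3)) = -1332.3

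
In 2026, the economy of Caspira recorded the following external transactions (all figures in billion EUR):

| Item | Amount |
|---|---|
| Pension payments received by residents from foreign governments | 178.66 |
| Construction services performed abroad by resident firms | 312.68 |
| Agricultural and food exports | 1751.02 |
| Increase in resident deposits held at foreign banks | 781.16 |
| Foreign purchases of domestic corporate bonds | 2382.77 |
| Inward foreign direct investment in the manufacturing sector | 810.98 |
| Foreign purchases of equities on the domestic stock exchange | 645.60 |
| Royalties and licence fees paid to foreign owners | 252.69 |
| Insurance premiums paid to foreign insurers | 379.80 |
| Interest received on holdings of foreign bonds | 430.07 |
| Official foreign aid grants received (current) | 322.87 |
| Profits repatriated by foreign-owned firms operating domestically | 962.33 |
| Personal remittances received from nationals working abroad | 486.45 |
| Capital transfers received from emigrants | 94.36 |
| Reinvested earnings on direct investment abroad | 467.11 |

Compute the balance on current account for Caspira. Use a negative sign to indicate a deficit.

2354.04

Goods: 1751.02
Services: -379.80 + 312.68 - 252.69 = -319.81
Primary income: 467.11 - 962.33 + 430.07 = -65.15
Secondary income: 178.66 + 322.87 + 486.45 = 987.98
Current account = 1751.02 + (-319.81) + (-65.15) + 987.98 = 2354.04
(Excluded from the current account — financial account: increase in resident deposits held at foreign banks 781.16, foreign purchases of domestic corporate bonds 2382.77, inward foreign direct investment in the manufacturing sector 810.98, foreign purchases of equities on the domestic stock exchange 645.60; capital account: capital transfers received from emigrants 94.36.)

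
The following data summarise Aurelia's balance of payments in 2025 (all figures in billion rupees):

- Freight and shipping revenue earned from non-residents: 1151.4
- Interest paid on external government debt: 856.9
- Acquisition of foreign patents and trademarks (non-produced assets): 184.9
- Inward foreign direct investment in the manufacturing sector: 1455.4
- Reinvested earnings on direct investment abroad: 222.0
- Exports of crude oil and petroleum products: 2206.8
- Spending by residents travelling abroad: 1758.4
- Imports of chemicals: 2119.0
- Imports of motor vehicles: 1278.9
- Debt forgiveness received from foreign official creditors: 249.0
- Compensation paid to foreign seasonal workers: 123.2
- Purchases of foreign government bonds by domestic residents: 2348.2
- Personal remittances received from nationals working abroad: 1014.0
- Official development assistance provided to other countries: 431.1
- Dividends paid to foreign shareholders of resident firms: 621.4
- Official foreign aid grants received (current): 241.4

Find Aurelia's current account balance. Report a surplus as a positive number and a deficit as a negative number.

-2353.3

Goods: 2206.8 - 2119.0 - 1278.9 = -1191.1
Services: 1151.4 - 1758.4 = -607.0
Primary income: -621.4 + 222.0 - 856.9 - 123.2 = -1379.5
Secondary income: 1014.0 + 241.4 - 431.1 = 824.3
Current account = (-1191.1) + (-607.0) + (-1379.5) + 824.3 = -2353.3
(Excluded from the current account — capital account: acquisition of foreign patents and trademarks (non-produced assets) 184.9, debt forgiveness received from foreign official creditors 249.0; financial account: inward foreign direct investment in the manufacturing sector 1455.4, purchases of foreign government bonds by domestic residents 2348.2.)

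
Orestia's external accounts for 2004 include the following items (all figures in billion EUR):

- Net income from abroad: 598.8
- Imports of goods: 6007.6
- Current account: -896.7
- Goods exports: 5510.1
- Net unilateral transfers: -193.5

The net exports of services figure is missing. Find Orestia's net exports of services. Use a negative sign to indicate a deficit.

-804.5

Current account = goods balance + services balance + net primary income + net secondary income
Sum of the known components = -92.2
Net exports of services = CA - (known components) = -896.7 - (-92.2) = -804.5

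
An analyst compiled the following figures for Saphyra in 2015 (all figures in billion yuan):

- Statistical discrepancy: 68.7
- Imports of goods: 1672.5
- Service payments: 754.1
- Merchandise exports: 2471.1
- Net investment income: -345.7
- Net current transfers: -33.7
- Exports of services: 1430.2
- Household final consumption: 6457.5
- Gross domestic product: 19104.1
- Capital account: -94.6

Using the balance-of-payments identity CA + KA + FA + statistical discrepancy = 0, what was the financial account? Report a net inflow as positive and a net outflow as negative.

Goods balance = 2471.1 - 1672.5 = 798.6
Services balance = 1430.2 - 754.1 = 676.1
Trade balance (goods + services) = 798.6 + 676.1 = 1474.7
Net primary income = -345.7
Net secondary income = -33.7
Current account = 1474.7 + (-345.7) + (-33.7) = 1095.3
Financial account = -(1095.3 + (-94.6) + 68.7) = -1069.4

-1069.4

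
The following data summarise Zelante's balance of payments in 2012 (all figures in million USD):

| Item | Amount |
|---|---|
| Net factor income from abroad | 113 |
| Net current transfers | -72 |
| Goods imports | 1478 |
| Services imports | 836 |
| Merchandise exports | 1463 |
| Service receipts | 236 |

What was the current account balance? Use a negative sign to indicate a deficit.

Goods balance = 1463 - 1478 = -15
Services balance = 236 - 836 = -600
Trade balance (goods + services) = -15 + (-600) = -615
Net primary income = 113
Net secondary income = -72
Current account = -615 + 113 + (-72) = -574

-574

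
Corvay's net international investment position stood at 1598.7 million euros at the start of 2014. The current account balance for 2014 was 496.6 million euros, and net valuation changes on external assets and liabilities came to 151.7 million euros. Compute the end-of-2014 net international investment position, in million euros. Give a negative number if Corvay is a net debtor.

2247.0

Change in NIIP = current account + net valuation change = 496.6 + 151.7 = 648.3
End-of-year NIIP = 1598.7 + 648.3 = 2247.0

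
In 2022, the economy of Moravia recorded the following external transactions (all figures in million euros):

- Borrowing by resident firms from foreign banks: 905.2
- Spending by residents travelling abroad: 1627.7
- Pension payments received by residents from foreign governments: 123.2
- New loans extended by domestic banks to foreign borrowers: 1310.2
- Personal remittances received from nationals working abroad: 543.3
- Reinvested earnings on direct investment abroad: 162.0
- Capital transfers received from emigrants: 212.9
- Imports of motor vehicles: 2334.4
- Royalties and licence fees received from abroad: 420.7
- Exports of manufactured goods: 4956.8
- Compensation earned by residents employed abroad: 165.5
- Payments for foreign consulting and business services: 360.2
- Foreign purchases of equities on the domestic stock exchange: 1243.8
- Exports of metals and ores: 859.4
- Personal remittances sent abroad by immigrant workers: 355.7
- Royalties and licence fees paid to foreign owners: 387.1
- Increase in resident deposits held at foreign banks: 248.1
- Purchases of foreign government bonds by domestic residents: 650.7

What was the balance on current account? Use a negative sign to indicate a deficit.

Goods: 4956.8 - 2334.4 + 859.4 = 3481.8
Services: -1627.7 - 360.2 - 387.1 + 420.7 = -1954.3
Primary income: 165.5 + 162.0 = 327.5
Secondary income: 123.2 + 543.3 - 355.7 = 310.8
Current account = 3481.8 + (-1954.3) + 327.5 + 310.8 = 2165.8
(Excluded from the current account — financial account: borrowing by resident firms from foreign banks 905.2, new loans extended by domestic banks to foreign borrowers 1310.2, foreign purchases of equities on the domestic stock exchange 1243.8, increase in resident deposits held at foreign banks 248.1, purchases of foreign government bonds by domestic residents 650.7; capital account: capital transfers received from emigrants 212.9.)

2165.8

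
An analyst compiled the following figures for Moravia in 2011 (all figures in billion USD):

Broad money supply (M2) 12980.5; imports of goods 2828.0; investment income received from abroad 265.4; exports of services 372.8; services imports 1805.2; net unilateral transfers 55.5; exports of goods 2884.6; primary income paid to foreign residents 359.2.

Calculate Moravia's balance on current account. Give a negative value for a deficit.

-1414.1

Goods balance = 2884.6 - 2828.0 = 56.6
Services balance = 372.8 - 1805.2 = -1432.4
Trade balance (goods + services) = 56.6 + (-1432.4) = -1375.8
Net primary income = 265.4 - 359.2 = -93.8
Net secondary income = 55.5
Current account = -1375.8 + (-93.8) + 55.5 = -1414.1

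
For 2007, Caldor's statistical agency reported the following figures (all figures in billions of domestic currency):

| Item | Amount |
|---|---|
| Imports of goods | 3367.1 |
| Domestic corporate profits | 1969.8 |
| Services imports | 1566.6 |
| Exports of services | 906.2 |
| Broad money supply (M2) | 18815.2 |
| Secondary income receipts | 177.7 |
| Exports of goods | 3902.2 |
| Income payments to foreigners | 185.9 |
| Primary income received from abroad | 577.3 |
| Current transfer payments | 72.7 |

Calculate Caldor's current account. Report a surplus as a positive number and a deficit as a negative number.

371.1

Goods balance = 3902.2 - 3367.1 = 535.1
Services balance = 906.2 - 1566.6 = -660.4
Trade balance (goods + services) = 535.1 + (-660.4) = -125.3
Net primary income = 577.3 - 185.9 = 391.4
Net secondary income = 177.7 - 72.7 = 105.0
Current account = -125.3 + 391.4 + 105.0 = 371.1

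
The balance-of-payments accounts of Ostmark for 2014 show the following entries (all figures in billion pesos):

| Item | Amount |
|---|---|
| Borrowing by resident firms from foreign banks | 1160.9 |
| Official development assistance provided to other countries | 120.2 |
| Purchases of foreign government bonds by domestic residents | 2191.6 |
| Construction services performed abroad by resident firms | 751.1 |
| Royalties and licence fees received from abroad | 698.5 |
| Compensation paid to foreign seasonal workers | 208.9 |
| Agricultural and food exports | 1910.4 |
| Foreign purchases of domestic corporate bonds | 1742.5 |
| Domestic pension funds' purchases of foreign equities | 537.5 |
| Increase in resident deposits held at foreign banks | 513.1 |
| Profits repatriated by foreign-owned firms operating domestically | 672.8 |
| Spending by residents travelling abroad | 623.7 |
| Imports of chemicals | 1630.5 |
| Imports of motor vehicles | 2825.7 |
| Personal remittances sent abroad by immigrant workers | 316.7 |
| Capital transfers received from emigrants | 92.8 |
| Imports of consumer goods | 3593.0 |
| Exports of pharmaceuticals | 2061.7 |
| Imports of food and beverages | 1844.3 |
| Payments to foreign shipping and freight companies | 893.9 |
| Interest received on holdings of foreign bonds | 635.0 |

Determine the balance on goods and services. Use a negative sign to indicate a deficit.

Goods: -1630.5 - 1844.3 + 2061.7 - 2825.7 + 1910.4 - 3593.0 = -5921.4
Services: -893.9 - 623.7 + 751.1 + 698.5 = -68.0
Trade balance = -5921.4 + (-68.0) = -5989.4
(Excluded from the trade balance — financial account: borrowing by resident firms from foreign banks 1160.9, purchases of foreign government bonds by domestic residents 2191.6, foreign purchases of domestic corporate bonds 1742.5, domestic pension funds' purchases of foreign equities 537.5, increase in resident deposits held at foreign banks 513.1; secondary income: official development assistance provided to other countries 120.2, personal remittances sent abroad by immigrant workers 316.7; primary income: compensation paid to foreign seasonal workers 208.9, profits repatriated by foreign-owned firms operating domestically 672.8, interest received on holdings of foreign bonds 635.0; capital account: capital transfers received from emigrants 92.8.)

-5989.4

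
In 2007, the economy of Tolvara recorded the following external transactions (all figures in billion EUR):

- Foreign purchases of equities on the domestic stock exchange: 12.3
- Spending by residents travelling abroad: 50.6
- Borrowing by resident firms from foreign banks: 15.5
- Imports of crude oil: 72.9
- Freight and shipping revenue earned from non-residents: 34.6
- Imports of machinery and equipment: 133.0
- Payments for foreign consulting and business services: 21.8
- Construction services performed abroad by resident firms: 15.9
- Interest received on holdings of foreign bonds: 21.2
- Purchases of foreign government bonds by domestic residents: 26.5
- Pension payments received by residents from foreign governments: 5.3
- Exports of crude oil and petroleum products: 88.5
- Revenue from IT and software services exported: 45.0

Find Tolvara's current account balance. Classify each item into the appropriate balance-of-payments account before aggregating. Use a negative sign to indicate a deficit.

-67.8

Goods: -133.0 + 88.5 - 72.9 = -117.4
Services: -21.8 - 50.6 + 15.9 + 45.0 + 34.6 = 23.1
Primary income: 21.2
Secondary income: 5.3
Current account = (-117.4) + 23.1 + 21.2 + 5.3 = -67.8
(Excluded from the current account — financial account: foreign purchases of equities on the domestic stock exchange 12.3, borrowing by resident firms from foreign banks 15.5, purchases of foreign government bonds by domestic residents 26.5.)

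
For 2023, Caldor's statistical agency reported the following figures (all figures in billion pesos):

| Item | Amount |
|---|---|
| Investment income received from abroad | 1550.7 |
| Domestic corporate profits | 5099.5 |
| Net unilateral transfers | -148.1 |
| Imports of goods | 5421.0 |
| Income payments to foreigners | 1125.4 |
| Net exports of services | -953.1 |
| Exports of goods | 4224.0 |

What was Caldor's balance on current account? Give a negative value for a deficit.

-1872.9

Goods balance = 4224.0 - 5421.0 = -1197.0
Services balance = -953.1
Trade balance (goods + services) = -1197.0 + (-953.1) = -2150.1
Net primary income = 1550.7 - 1125.4 = 425.3
Net secondary income = -148.1
Current account = -2150.1 + 425.3 + (-148.1) = -1872.9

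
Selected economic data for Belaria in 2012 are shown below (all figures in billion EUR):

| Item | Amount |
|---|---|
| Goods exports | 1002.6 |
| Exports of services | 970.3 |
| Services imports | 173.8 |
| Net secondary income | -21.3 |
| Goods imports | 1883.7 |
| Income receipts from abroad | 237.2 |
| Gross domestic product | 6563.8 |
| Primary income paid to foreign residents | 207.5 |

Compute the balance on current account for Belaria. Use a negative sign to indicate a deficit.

Goods balance = 1002.6 - 1883.7 = -881.1
Services balance = 970.3 - 173.8 = 796.5
Trade balance (goods + services) = -881.1 + 796.5 = -84.6
Net primary income = 237.2 - 207.5 = 29.7
Net secondary income = -21.3
Current account = -84.6 + 29.7 + (-21.3) = -76.2

-76.2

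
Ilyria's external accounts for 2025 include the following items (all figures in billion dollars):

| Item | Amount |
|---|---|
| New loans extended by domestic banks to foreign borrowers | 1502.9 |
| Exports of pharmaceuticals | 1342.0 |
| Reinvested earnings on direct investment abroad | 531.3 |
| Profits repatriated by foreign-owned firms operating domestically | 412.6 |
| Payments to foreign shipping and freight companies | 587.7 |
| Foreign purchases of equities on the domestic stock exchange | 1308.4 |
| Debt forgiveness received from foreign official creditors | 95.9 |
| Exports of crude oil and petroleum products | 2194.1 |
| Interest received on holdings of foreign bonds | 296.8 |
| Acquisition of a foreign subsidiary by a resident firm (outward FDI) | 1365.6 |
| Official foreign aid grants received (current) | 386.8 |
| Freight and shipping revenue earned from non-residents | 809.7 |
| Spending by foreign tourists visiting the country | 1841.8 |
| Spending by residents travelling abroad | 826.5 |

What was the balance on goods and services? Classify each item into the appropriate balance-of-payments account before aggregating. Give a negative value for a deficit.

4773.4

Goods: 1342.0 + 2194.1 = 3536.1
Services: 1841.8 - 587.7 - 826.5 + 809.7 = 1237.3
Trade balance = 3536.1 + 1237.3 = 4773.4
(Excluded from the trade balance — financial account: new loans extended by domestic banks to foreign borrowers 1502.9, foreign purchases of equities on the domestic stock exchange 1308.4, acquisition of a foreign subsidiary by a resident firm (outward FDI) 1365.6; primary income: reinvested earnings on direct investment abroad 531.3, profits repatriated by foreign-owned firms operating domestically 412.6, interest received on holdings of foreign bonds 296.8; capital account: debt forgiveness received from foreign official creditors 95.9; secondary income: official foreign aid grants received (current) 386.8.)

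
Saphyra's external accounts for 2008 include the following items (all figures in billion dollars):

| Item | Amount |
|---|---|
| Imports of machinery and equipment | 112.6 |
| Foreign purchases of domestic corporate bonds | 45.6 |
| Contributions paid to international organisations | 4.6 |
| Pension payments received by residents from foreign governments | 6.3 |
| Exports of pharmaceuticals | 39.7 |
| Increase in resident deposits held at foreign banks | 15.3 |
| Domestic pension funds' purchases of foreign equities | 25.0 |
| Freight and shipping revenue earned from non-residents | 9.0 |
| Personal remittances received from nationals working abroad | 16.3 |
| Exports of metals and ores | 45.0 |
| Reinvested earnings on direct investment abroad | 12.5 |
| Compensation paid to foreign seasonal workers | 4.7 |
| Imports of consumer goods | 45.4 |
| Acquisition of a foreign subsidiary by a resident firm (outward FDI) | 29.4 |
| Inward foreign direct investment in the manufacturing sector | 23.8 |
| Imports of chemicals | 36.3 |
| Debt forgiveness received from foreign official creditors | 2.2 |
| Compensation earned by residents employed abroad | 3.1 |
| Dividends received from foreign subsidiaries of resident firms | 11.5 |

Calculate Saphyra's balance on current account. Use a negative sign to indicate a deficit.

-60.2

Goods: 39.7 - 36.3 - 112.6 + 45.0 - 45.4 = -109.6
Services: 9.0
Primary income: -4.7 + 12.5 + 11.5 + 3.1 = 22.4
Secondary income: -4.6 + 16.3 + 6.3 = 18.0
Current account = (-109.6) + 9.0 + 22.4 + 18.0 = -60.2
(Excluded from the current account — financial account: foreign purchases of domestic corporate bonds 45.6, increase in resident deposits held at foreign banks 15.3, domestic pension funds' purchases of foreign equities 25.0, acquisition of a foreign subsidiary by a resident firm (outward FDI) 29.4, inward foreign direct investment in the manufacturing sector 23.8; capital account: debt forgiveness received from foreign official creditors 2.2.)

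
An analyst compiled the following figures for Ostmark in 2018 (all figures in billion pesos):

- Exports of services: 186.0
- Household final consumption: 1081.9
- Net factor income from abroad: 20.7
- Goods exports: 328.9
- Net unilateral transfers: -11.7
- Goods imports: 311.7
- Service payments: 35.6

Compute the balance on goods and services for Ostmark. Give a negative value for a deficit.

Goods balance = 328.9 - 311.7 = 17.2
Services balance = 186.0 - 35.6 = 150.4
Trade balance (goods + services) = 17.2 + 150.4 = 167.6

167.6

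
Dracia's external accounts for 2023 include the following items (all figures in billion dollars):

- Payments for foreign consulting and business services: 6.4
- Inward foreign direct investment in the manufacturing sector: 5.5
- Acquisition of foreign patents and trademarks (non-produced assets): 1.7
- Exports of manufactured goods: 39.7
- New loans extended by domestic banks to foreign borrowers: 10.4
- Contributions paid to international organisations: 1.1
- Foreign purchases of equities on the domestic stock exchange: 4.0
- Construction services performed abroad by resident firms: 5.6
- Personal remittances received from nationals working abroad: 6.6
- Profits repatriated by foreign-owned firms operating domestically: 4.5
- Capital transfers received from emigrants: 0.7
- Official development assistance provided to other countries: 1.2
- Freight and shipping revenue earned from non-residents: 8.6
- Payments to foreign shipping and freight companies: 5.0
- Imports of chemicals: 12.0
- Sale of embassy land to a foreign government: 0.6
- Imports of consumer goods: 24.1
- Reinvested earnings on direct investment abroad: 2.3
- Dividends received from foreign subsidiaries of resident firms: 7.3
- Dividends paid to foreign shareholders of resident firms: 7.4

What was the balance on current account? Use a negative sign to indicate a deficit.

Goods: -12.0 + 39.7 - 24.1 = 3.6
Services: 8.6 - 6.4 + 5.6 - 5.0 = 2.8
Primary income: 7.3 - 7.4 + 2.3 - 4.5 = -2.3
Secondary income: 6.6 - 1.1 - 1.2 = 4.3
Current account = 3.6 + 2.8 + (-2.3) + 4.3 = 8.4
(Excluded from the current account — financial account: inward foreign direct investment in the manufacturing sector 5.5, new loans extended by domestic banks to foreign borrowers 10.4, foreign purchases of equities on the domestic stock exchange 4.0; capital account: acquisition of foreign patents and trademarks (non-produced assets) 1.7, capital transfers received from emigrants 0.7, sale of embassy land to a foreign government 0.6.)

8.4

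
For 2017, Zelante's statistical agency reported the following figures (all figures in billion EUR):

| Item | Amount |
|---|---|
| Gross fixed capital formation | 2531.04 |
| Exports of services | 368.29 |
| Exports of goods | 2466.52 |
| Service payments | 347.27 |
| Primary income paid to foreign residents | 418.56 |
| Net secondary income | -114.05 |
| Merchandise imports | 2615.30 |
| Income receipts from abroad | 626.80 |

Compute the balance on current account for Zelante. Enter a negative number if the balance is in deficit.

-33.57

Goods balance = 2466.52 - 2615.30 = -148.78
Services balance = 368.29 - 347.27 = 21.02
Trade balance (goods + services) = -148.78 + 21.02 = -127.76
Net primary income = 626.80 - 418.56 = 208.24
Net secondary income = -114.05
Current account = -127.76 + 208.24 + (-114.05) = -33.57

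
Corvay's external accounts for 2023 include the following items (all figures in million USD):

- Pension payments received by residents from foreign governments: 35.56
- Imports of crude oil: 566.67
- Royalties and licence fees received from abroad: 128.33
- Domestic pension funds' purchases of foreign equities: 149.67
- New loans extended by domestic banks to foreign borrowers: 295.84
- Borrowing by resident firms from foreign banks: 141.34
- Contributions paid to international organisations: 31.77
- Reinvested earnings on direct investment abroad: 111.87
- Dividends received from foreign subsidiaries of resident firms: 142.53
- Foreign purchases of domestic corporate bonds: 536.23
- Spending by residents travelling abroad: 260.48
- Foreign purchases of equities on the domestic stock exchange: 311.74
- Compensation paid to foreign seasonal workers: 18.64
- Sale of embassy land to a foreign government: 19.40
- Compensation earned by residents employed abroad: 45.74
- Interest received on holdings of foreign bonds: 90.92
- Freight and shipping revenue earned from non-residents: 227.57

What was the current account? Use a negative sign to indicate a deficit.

Goods: -566.67
Services: 227.57 - 260.48 + 128.33 = 95.42
Primary income: 45.74 - 18.64 + 142.53 + 90.92 + 111.87 = 372.42
Secondary income: 35.56 - 31.77 = 3.79
Current account = (-566.67) + 95.42 + 372.42 + 3.79 = -95.04
(Excluded from the current account — financial account: domestic pension funds' purchases of foreign equities 149.67, new loans extended by domestic banks to foreign borrowers 295.84, borrowing by resident firms from foreign banks 141.34, foreign purchases of domestic corporate bonds 536.23, foreign purchases of equities on the domestic stock exchange 311.74; capital account: sale of embassy land to a foreign government 19.40.)

-95.04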